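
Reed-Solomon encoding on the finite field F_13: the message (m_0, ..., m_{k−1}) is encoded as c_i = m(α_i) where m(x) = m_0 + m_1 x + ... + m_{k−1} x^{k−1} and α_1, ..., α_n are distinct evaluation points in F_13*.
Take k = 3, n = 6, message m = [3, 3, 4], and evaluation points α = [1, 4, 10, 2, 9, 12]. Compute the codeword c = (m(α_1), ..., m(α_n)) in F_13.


c = [10, 1, 4, 12, 3, 4]

Message polynomial: m(x) = 3 + 3·x + 4·x^2 (mod 13).
For each evaluation point α_i, compute m(α_i) mod 13:
  α_1 = 1: Horner steps 4 → 7 → 10, so m(1) = 10.
  α_2 = 4: Horner steps 4 → 6 → 1, so m(4) = 1.
  α_3 = 10: Horner steps 4 → 4 → 4, so m(10) = 4.
  α_4 = 2: Horner steps 4 → 11 → 12, so m(2) = 12.
  α_5 = 9: Horner steps 4 → 0 → 3, so m(9) = 3.
  α_6 = 12: Horner steps 4 → 12 → 4, so m(12) = 4.
Codeword c = [10, 1, 4, 12, 3, 4] ∈ F_13^6.


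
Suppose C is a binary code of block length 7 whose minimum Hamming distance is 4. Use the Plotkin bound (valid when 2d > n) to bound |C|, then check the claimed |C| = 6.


Plotkin bound M ≤ 8; given |C| = 6 ≤ bound (satisfied).

Check applicability: 2d = 8, n = 7.
2d − n = 1 > 0, so Plotkin applies.
Compute d/(2d−n) = 4/1 ≈ 4.0000.
⌊d/(2d−n)⌋ = 4.
Plotkin bound: M ≤ 2·4 = 8.
Given |C| = 6, check: satisfied.
This |C| is below the Plotkin bound.


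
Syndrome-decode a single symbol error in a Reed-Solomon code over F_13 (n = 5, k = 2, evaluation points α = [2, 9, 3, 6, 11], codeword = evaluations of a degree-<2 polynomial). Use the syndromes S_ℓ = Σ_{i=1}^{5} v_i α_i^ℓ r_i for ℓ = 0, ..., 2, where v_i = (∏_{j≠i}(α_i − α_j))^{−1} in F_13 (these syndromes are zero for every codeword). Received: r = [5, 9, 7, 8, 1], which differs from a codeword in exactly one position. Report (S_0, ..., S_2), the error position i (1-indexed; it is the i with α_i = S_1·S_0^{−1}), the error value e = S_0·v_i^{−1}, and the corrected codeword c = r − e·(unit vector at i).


S = (4, 8, 3), error at position 1, error magnitude e = 7, c = [11, 9, 7, 8, 1].

Step 1: column multipliers v_i = (∏_{j≠i}(α_i − α_j))^{−1} mod 13.
  i = 1 (α = 2): (2−9)(2−3)(2−6)(2−11) = (−7)·(−1)·(−4)·(−9) = 252 ≡ 5, so v_1 = 5^{−1} = 8 (mod 13).
  i = 2 (α = 9): (9−2)(9−3)(9−6)(9−11) = 7·6·3·(−2) = −252 ≡ 8, so v_2 = 8^{−1} = 5 (mod 13).
  i = 3 (α = 3): (3−2)(3−9)(3−6)(3−11) = 1·(−6)·(−3)·(−8) = −144 ≡ 12, so v_3 = 12^{−1} = 12 (mod 13).
  i = 4 (α = 6): (6−2)(6−9)(6−3)(6−11) = 4·(−3)·3·(−5) = 180 ≡ 11, so v_4 = 11^{−1} = 6 (mod 13).
  i = 5 (α = 11): (11−2)(11−9)(11−3)(11−6) = 9·2·8·5 = 720 ≡ 5, so v_5 = 5^{−1} = 8 (mod 13).
  v = [8, 5, 12, 6, 8].
Step 2: syndromes of r = [5, 9, 7, 8, 1] (all sums mod 13).
  S_0 = Σ v_i r_i = 8·5 + 5·9 + 12·7 + 6·8 + 8·1 = 225 ≡ 4.
  S_1 = Σ v_i α_i r_i = 8·2·5 + 5·9·9 + 12·3·7 + 6·6·8 + 8·11·1 = 1113 ≡ 8.
  α_i^2 mod 13 = [4, 3, 9, 10, 4].
  S_2 = Σ v_i α_i^2 r_i = 8·4·5 + 5·3·9 + 12·9·7 + 6·10·8 + 8·4·1 = 1563 ≡ 3.
  S = (4, 8, 3) ≠ 0, so r is not a codeword (an error is present).
Step 3: locate the error. For a single error e at position i, S_ℓ = v_i·e·α_i^ℓ, so α_err = S_1/S_0.
  S_0^{−1} = 4^{−1} = 10 (mod 13), so α_err = 8·10 = 80 ≡ 2 = α_1. Error position i = 1.
  Consistency check: S_2/S_1 = 3·5 = 15 ≡ 2 = α_err ✓ (single-error assumption holds).
Step 4: error magnitude e = S_0/v_1 = S_0·∏_{j≠1}(α_1 − α_j) = 4·5 = 20 ≡ 7 (mod 13).
Step 5: correct position 1: c_1 = r_1 − e = 5 − 7 ≡ 11 (mod 13). Hence c = [11, 9, 7, 8, 1].
  Check: interpolating c through the α_i gives m(x) = 6 + 9·x (degree < 2) with m(α_i) = c_i for every i, so c is indeed a codeword.


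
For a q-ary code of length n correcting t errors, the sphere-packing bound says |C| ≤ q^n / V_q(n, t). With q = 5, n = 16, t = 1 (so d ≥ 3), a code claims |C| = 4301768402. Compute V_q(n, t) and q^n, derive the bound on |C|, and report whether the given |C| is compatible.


V_q(n, t) = 65, q^n = 152587890625, Hamming bound = 2347506009, |C| = 4301768402 > bound (violated).

Step 1: Compute V_q(n, t) = Σ_{j=0}^1 C(n, j) (q−1)^j.
  j = 0: C(16,0)·(4)^0 = 1·1 = 1.
  j = 1: C(16,1)·(4)^1 = 16·4 = 64.
  V_q(n, t) = 1 + 64 = 65.
Step 2: q^n = 5^16 = 152587890625.
Step 3: Hamming bound ⌊q^n / V_q(n,t)⌋ = ⌊152587890625/65⌋ = 2347506009.
Step 4: Compare |C| = 4301768402 to 2347506009: violated.
The claimed |C| lies above the Hamming bound, so no 5-ary code of length 16 with d ≥ 3 can have 4301768402 codewords.


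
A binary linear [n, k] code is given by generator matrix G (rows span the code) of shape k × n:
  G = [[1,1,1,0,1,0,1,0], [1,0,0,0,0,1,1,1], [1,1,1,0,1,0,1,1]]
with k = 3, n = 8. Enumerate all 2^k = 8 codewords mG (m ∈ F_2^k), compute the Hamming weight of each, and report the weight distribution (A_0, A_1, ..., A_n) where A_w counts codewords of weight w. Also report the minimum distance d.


Weight distribution: A_0 = 1, A_1 = 1, A_3 = 1, A_4 = 2, A_5 = 2, A_6 = 1. Minimum distance d = 1.

Enumerate all 2^3 = 8 messages m ∈ F_2^3.
For each, compute codeword c = mG in F_2^8, then tally its weight.
  m = 000 → c = 00000000, weight = 0.
  m = 100 → c = 11101010, weight = 5.
  m = 010 → c = 10000111, weight = 4.
  m = 110 → c = 01101101, weight = 5.
  m = 001 → c = 11101011, weight = 6.
  m = 101 → c = 00000001, weight = 1.
  m = 011 → c = 01101100, weight = 4.
  m = 111 → c = 10000110, weight = 3.
Tally weights:
  weight 0: 1 codewords.
  weight 1: 1 codewords.
  weight 3: 1 codewords.
  weight 4: 2 codewords.
  weight 5: 2 codewords.
  weight 6: 1 codewords.
Minimum distance d = smallest w > 0 with A_w > 0 = 1.
Sanity: Σ A_w = 8 = 2^3 = 8 ✓.


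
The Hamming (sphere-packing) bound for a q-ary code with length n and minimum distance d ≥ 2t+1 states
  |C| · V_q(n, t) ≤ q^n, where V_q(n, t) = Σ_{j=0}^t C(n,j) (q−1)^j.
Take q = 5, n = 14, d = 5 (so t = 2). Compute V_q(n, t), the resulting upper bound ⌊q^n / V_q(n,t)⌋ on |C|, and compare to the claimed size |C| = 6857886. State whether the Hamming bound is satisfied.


V_q(n, t) = 1513, q^n = 6103515625, Hamming bound = 4034048, |C| = 6857886 > bound (violated).

Step 1: Compute V_q(n, t) = Σ_{j=0}^2 C(n, j) (q−1)^j.
  j = 0: C(14,0)·(4)^0 = 1·1 = 1.
  j = 1: C(14,1)·(4)^1 = 14·4 = 56.
  j = 2: C(14,2)·(4)^2 = 91·16 = 1456.
  V_q(n, t) = 1 + 56 + 1456 = 1513.
Step 2: q^n = 5^14 = 6103515625.
Step 3: Hamming bound ⌊q^n / V_q(n,t)⌋ = ⌊6103515625/1513⌋ = 4034048.
Step 4: Compare |C| = 6857886 to 4034048: violated.
The claimed |C| lies above the Hamming bound, so no 5-ary code of length 14 with d ≥ 5 can have 6857886 codewords.


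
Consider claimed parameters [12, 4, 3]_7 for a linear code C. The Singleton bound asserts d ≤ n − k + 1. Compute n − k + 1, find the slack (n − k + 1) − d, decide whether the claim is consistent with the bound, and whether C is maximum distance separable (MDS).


Singleton RHS = n − k + 1 = 9, slack = 6, bound satisfied, not MDS.

Singleton bound: d ≤ n − k + 1.
Here n = 12, k = 4, so n − k + 1 = 9.
Given d = 3, check d ≤ 9: YES.
Slack = (n − k + 1) − d = 6.
The code is NOT MDS (slack = 6 > 0).
Description: the claimed parameters are [12, 4, 3]_7; such a code would be non-MDS.


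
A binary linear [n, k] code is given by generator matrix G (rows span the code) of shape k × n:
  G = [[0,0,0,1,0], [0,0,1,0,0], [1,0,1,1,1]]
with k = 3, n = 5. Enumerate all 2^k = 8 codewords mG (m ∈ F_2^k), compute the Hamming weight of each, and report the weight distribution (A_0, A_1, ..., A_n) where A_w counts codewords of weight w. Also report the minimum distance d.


Weight distribution: A_0 = 1, A_1 = 2, A_2 = 2, A_3 = 2, A_4 = 1. Minimum distance d = 1.

Enumerate all 2^3 = 8 messages m ∈ F_2^3.
For each, compute codeword c = mG in F_2^5, then tally its weight.
  m = 000 → c = 00000, weight = 0.
  m = 100 → c = 00010, weight = 1.
  m = 010 → c = 00100, weight = 1.
  m = 110 → c = 00110, weight = 2.
  m = 001 → c = 10111, weight = 4.
  m = 101 → c = 10101, weight = 3.
  m = 011 → c = 10011, weight = 3.
  m = 111 → c = 10001, weight = 2.
Tally weights:
  weight 0: 1 codewords.
  weight 1: 2 codewords.
  weight 2: 2 codewords.
  weight 3: 2 codewords.
  weight 4: 1 codewords.
Minimum distance d = smallest w > 0 with A_w > 0 = 1.
Sanity: Σ A_w = 8 = 2^3 = 8 ✓.


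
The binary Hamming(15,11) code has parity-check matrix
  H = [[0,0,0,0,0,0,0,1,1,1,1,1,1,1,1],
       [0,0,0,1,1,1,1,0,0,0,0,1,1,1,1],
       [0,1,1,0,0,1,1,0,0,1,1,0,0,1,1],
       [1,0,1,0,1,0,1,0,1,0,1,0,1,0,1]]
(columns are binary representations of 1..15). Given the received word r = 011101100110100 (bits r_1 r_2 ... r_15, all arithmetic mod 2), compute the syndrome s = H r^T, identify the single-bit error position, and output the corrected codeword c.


s = (1, 0, 0, 0)^T, error position = 8, corrected codeword c = 011101110110100

Compute s = H r^T mod 2 one row at a time:
  s_1 = 0 + 0 + 1 + 1 + 0 + 1 + 0 + 0 = 3 ≡ 1 (mod 2).
  s_2 = 1 + 0 + 1 + 1 + 0 + 1 + 0 + 0 = 4 ≡ 0 (mod 2).
  s_3 = 1 + 1 + 1 + 1 + 1 + 1 + 0 + 0 = 6 ≡ 0 (mod 2).
  s_4 = 0 + 1 + 0 + 1 + 0 + 1 + 1 + 0 = 4 ≡ 0 (mod 2).
s = (1, 0, 0, 0)^T — this equals column 8 of H (binary 1000), so error is at position 8.
Correct: flip bit 8 of r = 011101100110100 to get c = 011101110110100.


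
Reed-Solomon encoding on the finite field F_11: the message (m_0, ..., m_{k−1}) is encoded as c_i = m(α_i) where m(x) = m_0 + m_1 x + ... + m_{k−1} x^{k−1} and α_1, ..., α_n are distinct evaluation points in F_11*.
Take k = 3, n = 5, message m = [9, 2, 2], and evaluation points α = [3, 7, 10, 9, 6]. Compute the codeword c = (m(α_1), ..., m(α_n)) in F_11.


c = [0, 0, 9, 2, 5]

Message polynomial: m(x) = 9 + 2·x + 2·x^2 (mod 11).
For each evaluation point α_i, compute m(α_i) mod 11:
  α_1 = 3: Horner steps 2 → 8 → 0, so m(3) = 0.
  α_2 = 7: Horner steps 2 → 5 → 0, so m(7) = 0.
  α_3 = 10: Horner steps 2 → 0 → 9, so m(10) = 9.
  α_4 = 9: Horner steps 2 → 9 → 2, so m(9) = 2.
  α_5 = 6: Horner steps 2 → 3 → 5, so m(6) = 5.
Codeword c = [0, 0, 9, 2, 5] ∈ F_11^5.


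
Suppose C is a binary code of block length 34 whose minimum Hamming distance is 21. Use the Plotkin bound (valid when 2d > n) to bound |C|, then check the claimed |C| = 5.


Plotkin bound M ≤ 4; given |C| = 5 > bound (violated).

Check applicability: 2d = 42, n = 34.
2d − n = 8 > 0, so Plotkin applies.
Compute d/(2d−n) = 21/8 ≈ 2.6250.
⌊d/(2d−n)⌋ = 2.
Plotkin bound: M ≤ 2·2 = 4.
Given |C| = 5, check: VIOLATED.
This |C| is above the Plotkin bound, so no binary code with n = 34, d = 21 and 5 codewords exists.


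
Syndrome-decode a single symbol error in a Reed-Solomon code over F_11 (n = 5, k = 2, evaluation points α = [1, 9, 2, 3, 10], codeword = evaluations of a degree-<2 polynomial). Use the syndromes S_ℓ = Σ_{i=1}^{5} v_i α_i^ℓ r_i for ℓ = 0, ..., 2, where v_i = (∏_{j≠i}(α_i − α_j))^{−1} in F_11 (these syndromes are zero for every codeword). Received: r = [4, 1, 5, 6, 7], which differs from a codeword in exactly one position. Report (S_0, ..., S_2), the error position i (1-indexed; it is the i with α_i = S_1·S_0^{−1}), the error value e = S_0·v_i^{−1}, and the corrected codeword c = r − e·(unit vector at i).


S = (3, 8, 3), error at position 5, error magnitude e = 5, c = [4, 1, 5, 6, 2].

Step 1: column multipliers v_i = (∏_{j≠i}(α_i − α_j))^{−1} mod 11.
  i = 1 (α = 1): (1−9)(1−2)(1−3)(1−10) = (−8)·(−1)·(−2)·(−9) = 144 ≡ 1, so v_1 = 1^{−1} = 1 (mod 11).
  i = 2 (α = 9): (9−1)(9−2)(9−3)(9−10) = 8·7·6·(−1) = −336 ≡ 5, so v_2 = 5^{−1} = 9 (mod 11).
  i = 3 (α = 2): (2−1)(2−9)(2−3)(2−10) = 1·(−7)·(−1)·(−8) = −56 ≡ 10, so v_3 = 10^{−1} = 10 (mod 11).
  i = 4 (α = 3): (3−1)(3−9)(3−2)(3−10) = 2·(−6)·1·(−7) = 84 ≡ 7, so v_4 = 7^{−1} = 8 (mod 11).
  i = 5 (α = 10): (10−1)(10−9)(10−2)(10−3) = 9·1·8·7 = 504 ≡ 9, so v_5 = 9^{−1} = 5 (mod 11).
  v = [1, 9, 10, 8, 5].
Step 2: syndromes of r = [4, 1, 5, 6, 7] (all sums mod 11).
  S_0 = Σ v_i r_i = 1·4 + 9·1 + 10·5 + 8·6 + 5·7 = 146 ≡ 3.
  S_1 = Σ v_i α_i r_i = 1·1·4 + 9·9·1 + 10·2·5 + 8·3·6 + 5·10·7 = 679 ≡ 8.
  α_i^2 mod 11 = [1, 4, 4, 9, 1].
  S_2 = Σ v_i α_i^2 r_i = 1·1·4 + 9·4·1 + 10·4·5 + 8·9·6 + 5·1·7 = 707 ≡ 3.
  S = (3, 8, 3) ≠ 0, so r is not a codeword (an error is present).
Step 3: locate the error. For a single error e at position i, S_ℓ = v_i·e·α_i^ℓ, so α_err = S_1/S_0.
  S_0^{−1} = 3^{−1} = 4 (mod 11), so α_err = 8·4 = 32 ≡ 10 = α_5. Error position i = 5.
  Consistency check: S_2/S_1 = 3·7 = 21 ≡ 10 = α_err ✓ (single-error assumption holds).
Step 4: error magnitude e = S_0/v_5 = S_0·∏_{j≠5}(α_5 − α_j) = 3·9 = 27 ≡ 5 (mod 11).
Step 5: correct position 5: c_5 = r_5 − e = 7 − 5 ≡ 2 (mod 11). Hence c = [4, 1, 5, 6, 2].
  Check: interpolating c through the α_i gives m(x) = 3 + 1·x (degree < 2) with m(α_i) = c_i for every i, so c is indeed a codeword.


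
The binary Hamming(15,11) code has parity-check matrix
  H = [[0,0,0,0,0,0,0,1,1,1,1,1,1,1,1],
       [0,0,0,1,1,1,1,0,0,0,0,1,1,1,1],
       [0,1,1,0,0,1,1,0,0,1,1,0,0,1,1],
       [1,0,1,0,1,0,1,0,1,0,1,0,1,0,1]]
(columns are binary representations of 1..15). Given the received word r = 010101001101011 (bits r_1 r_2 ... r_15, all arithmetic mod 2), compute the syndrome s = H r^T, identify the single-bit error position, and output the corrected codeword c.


s = (1, 1, 1, 0)^T, error position = 14, corrected codeword c = 010101001101001

Compute s = H r^T mod 2 one row at a time:
  s_1 = 0 + 1 + 1 + 0 + 1 + 0 + 1 + 1 = 5 ≡ 1 (mod 2).
  s_2 = 1 + 0 + 1 + 0 + 1 + 0 + 1 + 1 = 5 ≡ 1 (mod 2).
  s_3 = 1 + 0 + 1 + 0 + 1 + 0 + 1 + 1 = 5 ≡ 1 (mod 2).
  s_4 = 0 + 0 + 0 + 0 + 1 + 0 + 0 + 1 = 2 ≡ 0 (mod 2).
s = (1, 1, 1, 0)^T — this equals column 14 of H (binary 1110), so error is at position 14.
Correct: flip bit 14 of r = 010101001101011 to get c = 010101001101001.


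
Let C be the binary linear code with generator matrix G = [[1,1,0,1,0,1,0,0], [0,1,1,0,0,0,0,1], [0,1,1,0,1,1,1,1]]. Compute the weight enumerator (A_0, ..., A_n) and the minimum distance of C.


Weight distribution: A_0 = 1, A_3 = 2, A_4 = 1, A_5 = 2, A_6 = 2. Minimum distance d = 3.

Enumerate all 2^3 = 8 messages m ∈ F_2^3.
For each, compute codeword c = mG in F_2^8, then tally its weight.
  m = 000 → c = 00000000, weight = 0.
  m = 100 → c = 11010100, weight = 4.
  m = 010 → c = 01100001, weight = 3.
  m = 110 → c = 10110101, weight = 5.
  m = 001 → c = 01101111, weight = 6.
  m = 101 → c = 10111011, weight = 6.
  m = 011 → c = 00001110, weight = 3.
  m = 111 → c = 11011010, weight = 5.
Tally weights:
  weight 0: 1 codewords.
  weight 3: 2 codewords.
  weight 4: 1 codewords.
  weight 5: 2 codewords.
  weight 6: 2 codewords.
Minimum distance d = smallest w > 0 with A_w > 0 = 3.
Sanity: Σ A_w = 8 = 2^3 = 8 ✓.


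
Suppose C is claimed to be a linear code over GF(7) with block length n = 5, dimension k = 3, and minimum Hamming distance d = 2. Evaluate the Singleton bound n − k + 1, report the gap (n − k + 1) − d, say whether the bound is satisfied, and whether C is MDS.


Singleton RHS = n − k + 1 = 3, slack = 1, bound satisfied, not MDS.

Singleton bound: d ≤ n − k + 1.
Here n = 5, k = 3, so n − k + 1 = 3.
Given d = 2, check d ≤ 3: YES.
Slack = (n − k + 1) − d = 1.
The code is NOT MDS (slack = 1 > 0).
Description: the claimed parameters are [5, 3, 2]_7; such a code would be non-MDS.


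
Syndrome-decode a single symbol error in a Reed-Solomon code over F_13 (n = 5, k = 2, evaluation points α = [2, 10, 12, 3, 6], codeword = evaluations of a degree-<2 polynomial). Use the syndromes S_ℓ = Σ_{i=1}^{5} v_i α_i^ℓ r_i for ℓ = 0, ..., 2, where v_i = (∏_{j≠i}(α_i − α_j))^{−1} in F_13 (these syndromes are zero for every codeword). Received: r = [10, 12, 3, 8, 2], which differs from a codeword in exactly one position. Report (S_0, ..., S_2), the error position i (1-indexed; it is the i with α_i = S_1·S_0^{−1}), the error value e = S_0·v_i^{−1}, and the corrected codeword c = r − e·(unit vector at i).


S = (10, 9, 12), error at position 2, error magnitude e = 5, c = [10, 7, 3, 8, 2].

Step 1: column multipliers v_i = (∏_{j≠i}(α_i − α_j))^{−1} mod 13.
  i = 1 (α = 2): (2−10)(2−12)(2−3)(2−6) = (−8)·(−10)·(−1)·(−4) = 320 ≡ 8, so v_1 = 8^{−1} = 5 (mod 13).
  i = 2 (α = 10): (10−2)(10−12)(10−3)(10−6) = 8·(−2)·7·4 = −448 ≡ 7, so v_2 = 7^{−1} = 2 (mod 13).
  i = 3 (α = 12): (12−2)(12−10)(12−3)(12−6) = 10·2·9·6 = 1080 ≡ 1, so v_3 = 1^{−1} = 1 (mod 13).
  i = 4 (α = 3): (3−2)(3−10)(3−12)(3−6) = 1·(−7)·(−9)·(−3) = −189 ≡ 6, so v_4 = 6^{−1} = 11 (mod 13).
  i = 5 (α = 6): (6−2)(6−10)(6−12)(6−3) = 4·(−4)·(−6)·3 = 288 ≡ 2, so v_5 = 2^{−1} = 7 (mod 13).
  v = [5, 2, 1, 11, 7].
Step 2: syndromes of r = [10, 12, 3, 8, 2] (all sums mod 13).
  S_0 = Σ v_i r_i = 5·10 + 2·12 + 1·3 + 11·8 + 7·2 = 179 ≡ 10.
  S_1 = Σ v_i α_i r_i = 5·2·10 + 2·10·12 + 1·12·3 + 11·3·8 + 7·6·2 = 724 ≡ 9.
  α_i^2 mod 13 = [4, 9, 1, 9, 10].
  S_2 = Σ v_i α_i^2 r_i = 5·4·10 + 2·9·12 + 1·1·3 + 11·9·8 + 7·10·2 = 1351 ≡ 12.
  S = (10, 9, 12) ≠ 0, so r is not a codeword (an error is present).
Step 3: locate the error. For a single error e at position i, S_ℓ = v_i·e·α_i^ℓ, so α_err = S_1/S_0.
  S_0^{−1} = 10^{−1} = 4 (mod 13), so α_err = 9·4 = 36 ≡ 10 = α_2. Error position i = 2.
  Consistency check: S_2/S_1 = 12·3 = 36 ≡ 10 = α_err ✓ (single-error assumption holds).
Step 4: error magnitude e = S_0/v_2 = S_0·∏_{j≠2}(α_2 − α_j) = 10·7 = 70 ≡ 5 (mod 13).
Step 5: correct position 2: c_2 = r_2 − e = 12 − 5 ≡ 7 (mod 13). Hence c = [10, 7, 3, 8, 2].
  Check: interpolating c through the α_i gives m(x) = 1 + 11·x (degree < 2) with m(α_i) = c_i for every i, so c is indeed a codeword.


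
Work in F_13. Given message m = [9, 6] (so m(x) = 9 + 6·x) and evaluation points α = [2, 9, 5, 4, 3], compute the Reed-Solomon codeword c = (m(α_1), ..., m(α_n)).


c = [8, 11, 0, 7, 1]

Message polynomial: m(x) = 9 + 6·x (mod 13).
For each evaluation point α_i, compute m(α_i) mod 13:
  α_1 = 2: Horner steps 6 → 8, so m(2) = 8.
  α_2 = 9: Horner steps 6 → 11, so m(9) = 11.
  α_3 = 5: Horner steps 6 → 0, so m(5) = 0.
  α_4 = 4: Horner steps 6 → 7, so m(4) = 7.
  α_5 = 3: Horner steps 6 → 1, so m(3) = 1.
Codeword c = [8, 11, 0, 7, 1] ∈ F_13^5.


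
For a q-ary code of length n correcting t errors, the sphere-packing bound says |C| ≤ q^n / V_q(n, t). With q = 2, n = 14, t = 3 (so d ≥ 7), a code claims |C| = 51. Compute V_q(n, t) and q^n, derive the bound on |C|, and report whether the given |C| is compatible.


V_q(n, t) = 470, q^n = 16384, Hamming bound = 34, |C| = 51 > bound (violated).

Step 1: Compute V_q(n, t) = Σ_{j=0}^3 C(n, j) (q−1)^j.
  j = 0: C(14,0)·(1)^0 = 1·1 = 1.
  j = 1: C(14,1)·(1)^1 = 14·1 = 14.
  j = 2: C(14,2)·(1)^2 = 91·1 = 91.
  j = 3: C(14,3)·(1)^3 = 364·1 = 364.
  V_q(n, t) = 1 + 14 + 91 + 364 = 470.
Step 2: q^n = 2^14 = 16384.
Step 3: Hamming bound ⌊q^n / V_q(n,t)⌋ = ⌊16384/470⌋ = 34.
Step 4: Compare |C| = 51 to 34: violated.
The claimed |C| lies above the Hamming bound, so no 2-ary code of length 14 with d ≥ 7 can have 51 codewords.


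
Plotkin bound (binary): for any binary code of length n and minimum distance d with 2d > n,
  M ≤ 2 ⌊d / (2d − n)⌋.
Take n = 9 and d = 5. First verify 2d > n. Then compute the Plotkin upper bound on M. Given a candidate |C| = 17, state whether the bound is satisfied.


Plotkin bound M ≤ 10; given |C| = 17 > bound (violated).

Check applicability: 2d = 10, n = 9.
2d − n = 1 > 0, so Plotkin applies.
Compute d/(2d−n) = 5/1 ≈ 5.0000.
⌊d/(2d−n)⌋ = 5.
Plotkin bound: M ≤ 2·5 = 10.
Given |C| = 17, check: VIOLATED.
This |C| is above the Plotkin bound, so no binary code with n = 9, d = 5 and 17 codewords exists.


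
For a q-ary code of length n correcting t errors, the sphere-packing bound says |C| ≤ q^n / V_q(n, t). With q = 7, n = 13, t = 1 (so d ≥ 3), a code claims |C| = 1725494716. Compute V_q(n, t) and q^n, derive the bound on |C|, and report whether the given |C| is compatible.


V_q(n, t) = 79, q^n = 96889010407, Hamming bound = 1226443169, |C| = 1725494716 > bound (violated).

Step 1: Compute V_q(n, t) = Σ_{j=0}^1 C(n, j) (q−1)^j.
  j = 0: C(13,0)·(6)^0 = 1·1 = 1.
  j = 1: C(13,1)·(6)^1 = 13·6 = 78.
  V_q(n, t) = 1 + 78 = 79.
Step 2: q^n = 7^13 = 96889010407.
Step 3: Hamming bound ⌊q^n / V_q(n,t)⌋ = ⌊96889010407/79⌋ = 1226443169.
Step 4: Compare |C| = 1725494716 to 1226443169: violated.
The claimed |C| lies above the Hamming bound, so no 7-ary code of length 13 with d ≥ 3 can have 1725494716 codewords.


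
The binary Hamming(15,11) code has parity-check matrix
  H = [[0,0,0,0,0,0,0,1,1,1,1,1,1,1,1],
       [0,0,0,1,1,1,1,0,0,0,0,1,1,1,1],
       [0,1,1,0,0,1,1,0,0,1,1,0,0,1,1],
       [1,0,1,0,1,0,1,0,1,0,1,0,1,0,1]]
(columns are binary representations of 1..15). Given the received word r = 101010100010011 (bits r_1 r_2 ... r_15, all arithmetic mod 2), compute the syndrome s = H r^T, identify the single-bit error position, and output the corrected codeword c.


s = (1, 0, 1, 0)^T, error position = 10, corrected codeword c = 101010100110011

Compute s = H r^T mod 2 one row at a time:
  s_1 = 0 + 0 + 0 + 1 + 0 + 0 + 1 + 1 = 3 ≡ 1 (mod 2).
  s_2 = 0 + 1 + 0 + 1 + 0 + 0 + 1 + 1 = 4 ≡ 0 (mod 2).
  s_3 = 0 + 1 + 0 + 1 + 0 + 1 + 1 + 1 = 5 ≡ 1 (mod 2).
  s_4 = 1 + 1 + 1 + 1 + 0 + 1 + 0 + 1 = 6 ≡ 0 (mod 2).
s = (1, 0, 1, 0)^T — this equals column 10 of H (binary 1010), so error is at position 10.
Correct: flip bit 10 of r = 101010100010011 to get c = 101010100110011.


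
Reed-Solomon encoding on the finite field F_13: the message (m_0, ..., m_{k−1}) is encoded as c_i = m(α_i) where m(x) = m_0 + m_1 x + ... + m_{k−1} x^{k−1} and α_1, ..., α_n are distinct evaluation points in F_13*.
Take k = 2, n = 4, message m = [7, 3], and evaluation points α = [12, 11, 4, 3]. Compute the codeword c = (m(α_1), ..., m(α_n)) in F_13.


c = [4, 1, 6, 3]

Message polynomial: m(x) = 7 + 3·x (mod 13).
For each evaluation point α_i, compute m(α_i) mod 13:
  α_1 = 12: Horner steps 3 → 4, so m(12) = 4.
  α_2 = 11: Horner steps 3 → 1, so m(11) = 1.
  α_3 = 4: Horner steps 3 → 6, so m(4) = 6.
  α_4 = 3: Horner steps 3 → 3, so m(3) = 3.
Codeword c = [4, 1, 6, 3] ∈ F_13^4.


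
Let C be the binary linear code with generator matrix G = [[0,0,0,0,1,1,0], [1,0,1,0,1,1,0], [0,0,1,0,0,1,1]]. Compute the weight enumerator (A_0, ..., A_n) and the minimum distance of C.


Weight distribution: A_0 = 1, A_2 = 2, A_3 = 4, A_4 = 1. Minimum distance d = 2.

Enumerate all 2^3 = 8 messages m ∈ F_2^3.
For each, compute codeword c = mG in F_2^7, then tally its weight.
  m = 000 → c = 0000000, weight = 0.
  m = 100 → c = 0000110, weight = 2.
  m = 010 → c = 1010110, weight = 4.
  m = 110 → c = 1010000, weight = 2.
  m = 001 → c = 0010011, weight = 3.
  m = 101 → c = 0010101, weight = 3.
  m = 011 → c = 1000101, weight = 3.
  m = 111 → c = 1000011, weight = 3.
Tally weights:
  weight 0: 1 codewords.
  weight 2: 2 codewords.
  weight 3: 4 codewords.
  weight 4: 1 codewords.
Minimum distance d = smallest w > 0 with A_w > 0 = 2.
Sanity: Σ A_w = 8 = 2^3 = 8 ✓.


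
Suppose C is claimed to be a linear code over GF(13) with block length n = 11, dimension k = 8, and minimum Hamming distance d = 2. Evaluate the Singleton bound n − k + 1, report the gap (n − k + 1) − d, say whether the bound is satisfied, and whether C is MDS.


Singleton RHS = n − k + 1 = 4, slack = 2, bound satisfied, not MDS.

Singleton bound: d ≤ n − k + 1.
Here n = 11, k = 8, so n − k + 1 = 4.
Given d = 2, check d ≤ 4: YES.
Slack = (n − k + 1) − d = 2.
The code is NOT MDS (slack = 2 > 0).
Description: the claimed parameters are [11, 8, 2]_13; such a code would be non-MDS.


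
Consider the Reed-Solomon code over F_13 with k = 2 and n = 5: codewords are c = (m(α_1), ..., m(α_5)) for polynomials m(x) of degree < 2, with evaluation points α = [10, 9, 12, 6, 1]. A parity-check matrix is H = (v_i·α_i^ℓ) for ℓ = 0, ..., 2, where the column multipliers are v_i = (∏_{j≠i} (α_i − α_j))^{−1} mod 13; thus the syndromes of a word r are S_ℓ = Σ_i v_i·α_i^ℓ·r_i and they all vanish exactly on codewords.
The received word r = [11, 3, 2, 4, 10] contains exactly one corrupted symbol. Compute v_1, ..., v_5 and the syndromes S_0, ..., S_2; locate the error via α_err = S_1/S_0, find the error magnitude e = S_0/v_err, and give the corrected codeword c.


S = (5, 11, 6), error at position 1, error magnitude e = 4, c = [7, 3, 2, 4, 10].

Step 1: column multipliers v_i = (∏_{j≠i}(α_i − α_j))^{−1} mod 13.
  i = 1 (α = 10): (10−9)(10−12)(10−6)(10−1) = 1·(−2)·4·9 = −72 ≡ 6, so v_1 = 6^{−1} = 11 (mod 13).
  i = 2 (α = 9): (9−10)(9−12)(9−6)(9−1) = (−1)·(−3)·3·8 = 72 ≡ 7, so v_2 = 7^{−1} = 2 (mod 13).
  i = 3 (α = 12): (12−10)(12−9)(12−6)(12−1) = 2·3·6·11 = 396 ≡ 6, so v_3 = 6^{−1} = 11 (mod 13).
  i = 4 (α = 6): (6−10)(6−9)(6−12)(6−1) = (−4)·(−3)·(−6)·5 = −360 ≡ 4, so v_4 = 4^{−1} = 10 (mod 13).
  i = 5 (α = 1): (1−10)(1−9)(1−12)(1−6) = (−9)·(−8)·(−11)·(−5) = 3960 ≡ 8, so v_5 = 8^{−1} = 5 (mod 13).
  v = [11, 2, 11, 10, 5].
Step 2: syndromes of r = [11, 3, 2, 4, 10] (all sums mod 13).
  S_0 = Σ v_i r_i = 11·11 + 2·3 + 11·2 + 10·4 + 5·10 = 239 ≡ 5.
  S_1 = Σ v_i α_i r_i = 11·10·11 + 2·9·3 + 11·12·2 + 10·6·4 + 5·1·10 = 1818 ≡ 11.
  α_i^2 mod 13 = [9, 3, 1, 10, 1].
  S_2 = Σ v_i α_i^2 r_i = 11·9·11 + 2·3·3 + 11·1·2 + 10·10·4 + 5·1·10 = 1579 ≡ 6.
  S = (5, 11, 6) ≠ 0, so r is not a codeword (an error is present).
Step 3: locate the error. For a single error e at position i, S_ℓ = v_i·e·α_i^ℓ, so α_err = S_1/S_0.
  S_0^{−1} = 5^{−1} = 8 (mod 13), so α_err = 11·8 = 88 ≡ 10 = α_1. Error position i = 1.
  Consistency check: S_2/S_1 = 6·6 = 36 ≡ 10 = α_err ✓ (single-error assumption holds).
Step 4: error magnitude e = S_0/v_1 = S_0·∏_{j≠1}(α_1 − α_j) = 5·6 = 30 ≡ 4 (mod 13).
Step 5: correct position 1: c_1 = r_1 − e = 11 − 4 ≡ 7 (mod 13). Hence c = [7, 3, 2, 4, 10].
  Check: interpolating c through the α_i gives m(x) = 6 + 4·x (degree < 2) with m(α_i) = c_i for every i, so c is indeed a codeword.


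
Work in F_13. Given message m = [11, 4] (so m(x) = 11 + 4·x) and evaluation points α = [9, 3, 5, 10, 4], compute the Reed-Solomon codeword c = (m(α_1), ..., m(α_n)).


c = [8, 10, 5, 12, 1]

Message polynomial: m(x) = 11 + 4·x (mod 13).
For each evaluation point α_i, compute m(α_i) mod 13:
  α_1 = 9: Horner steps 4 → 8, so m(9) = 8.
  α_2 = 3: Horner steps 4 → 10, so m(3) = 10.
  α_3 = 5: Horner steps 4 → 5, so m(5) = 5.
  α_4 = 10: Horner steps 4 → 12, so m(10) = 12.
  α_5 = 4: Horner steps 4 → 1, so m(4) = 1.
Codeword c = [8, 10, 5, 12, 1] ∈ F_13^5.


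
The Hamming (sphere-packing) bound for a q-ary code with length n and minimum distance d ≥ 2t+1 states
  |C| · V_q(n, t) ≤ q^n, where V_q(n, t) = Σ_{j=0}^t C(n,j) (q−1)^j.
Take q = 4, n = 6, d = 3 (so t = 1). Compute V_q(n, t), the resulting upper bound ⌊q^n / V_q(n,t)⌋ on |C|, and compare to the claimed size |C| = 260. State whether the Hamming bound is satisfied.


V_q(n, t) = 19, q^n = 4096, Hamming bound = 215, |C| = 260 > bound (violated).

Step 1: Compute V_q(n, t) = Σ_{j=0}^1 C(n, j) (q−1)^j.
  j = 0: C(6,0)·(3)^0 = 1·1 = 1.
  j = 1: C(6,1)·(3)^1 = 6·3 = 18.
  V_q(n, t) = 1 + 18 = 19.
Step 2: q^n = 4^6 = 4096.
Step 3: Hamming bound ⌊q^n / V_q(n,t)⌋ = ⌊4096/19⌋ = 215.
Step 4: Compare |C| = 260 to 215: violated.
The claimed |C| lies above the Hamming bound, so no 4-ary code of length 6 with d ≥ 3 can have 260 codewords.


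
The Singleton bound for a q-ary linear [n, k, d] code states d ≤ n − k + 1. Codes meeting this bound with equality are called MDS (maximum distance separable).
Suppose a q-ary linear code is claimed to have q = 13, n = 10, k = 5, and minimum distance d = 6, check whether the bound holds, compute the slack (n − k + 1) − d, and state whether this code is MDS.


Singleton RHS = n − k + 1 = 6, slack = 0, bound satisfied, MDS.

Singleton bound: d ≤ n − k + 1.
Here n = 10, k = 5, so n − k + 1 = 6.
Given d = 6, check d ≤ 6: YES.
Slack = (n − k + 1) − d = 0.
The code is MDS (slack = 0).
Description: the claimed parameters are [10, 5, 6]_13; such a code would be MDS (meets Singleton bound).


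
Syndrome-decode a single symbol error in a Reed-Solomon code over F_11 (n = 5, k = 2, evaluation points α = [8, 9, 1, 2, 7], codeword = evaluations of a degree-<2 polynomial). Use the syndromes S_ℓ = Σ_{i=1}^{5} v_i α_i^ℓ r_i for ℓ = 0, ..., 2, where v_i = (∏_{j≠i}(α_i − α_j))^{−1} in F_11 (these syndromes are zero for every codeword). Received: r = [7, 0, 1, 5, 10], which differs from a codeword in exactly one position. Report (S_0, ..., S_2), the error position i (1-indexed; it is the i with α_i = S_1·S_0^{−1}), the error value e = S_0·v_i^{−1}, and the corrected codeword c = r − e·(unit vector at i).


S = (8, 1, 7), error at position 5, error magnitude e = 7, c = [7, 0, 1, 5, 3].

Step 1: column multipliers v_i = (∏_{j≠i}(α_i − α_j))^{−1} mod 11.
  i = 1 (α = 8): (8−9)(8−1)(8−2)(8−7) = (−1)·7·6·1 = −42 ≡ 2, so v_1 = 2^{−1} = 6 (mod 11).
  i = 2 (α = 9): (9−8)(9−1)(9−2)(9−7) = 1·8·7·2 = 112 ≡ 2, so v_2 = 2^{−1} = 6 (mod 11).
  i = 3 (α = 1): (1−8)(1−9)(1−2)(1−7) = (−7)·(−8)·(−1)·(−6) = 336 ≡ 6, so v_3 = 6^{−1} = 2 (mod 11).
  i = 4 (α = 2): (2−8)(2−9)(2−1)(2−7) = (−6)·(−7)·1·(−5) = −210 ≡ 10, so v_4 = 10^{−1} = 10 (mod 11).
  i = 5 (α = 7): (7−8)(7−9)(7−1)(7−2) = (−1)·(−2)·6·5 = 60 ≡ 5, so v_5 = 5^{−1} = 9 (mod 11).
  v = [6, 6, 2, 10, 9].
Step 2: syndromes of r = [7, 0, 1, 5, 10] (all sums mod 11).
  S_0 = Σ v_i r_i = 6·7 + 6·0 + 2·1 + 10·5 + 9·10 = 184 ≡ 8.
  S_1 = Σ v_i α_i r_i = 6·8·7 + 6·9·0 + 2·1·1 + 10·2·5 + 9·7·10 = 1068 ≡ 1.
  α_i^2 mod 11 = [9, 4, 1, 4, 5].
  S_2 = Σ v_i α_i^2 r_i = 6·9·7 + 6·4·0 + 2·1·1 + 10·4·5 + 9·5·10 = 1030 ≡ 7.
  S = (8, 1, 7) ≠ 0, so r is not a codeword (an error is present).
Step 3: locate the error. For a single error e at position i, S_ℓ = v_i·e·α_i^ℓ, so α_err = S_1/S_0.
  S_0^{−1} = 8^{−1} = 7 (mod 11), so α_err = 1·7 = 7 ≡ 7 = α_5. Error position i = 5.
  Consistency check: S_2/S_1 = 7·1 = 7 ≡ 7 = α_err ✓ (single-error assumption holds).
Step 4: error magnitude e = S_0/v_5 = S_0·∏_{j≠5}(α_5 − α_j) = 8·5 = 40 ≡ 7 (mod 11).
Step 5: correct position 5: c_5 = r_5 − e = 10 − 7 ≡ 3 (mod 11). Hence c = [7, 0, 1, 5, 3].
  Check: interpolating c through the α_i gives m(x) = 8 + 4·x (degree < 2) with m(α_i) = c_i for every i, so c is indeed a codeword.


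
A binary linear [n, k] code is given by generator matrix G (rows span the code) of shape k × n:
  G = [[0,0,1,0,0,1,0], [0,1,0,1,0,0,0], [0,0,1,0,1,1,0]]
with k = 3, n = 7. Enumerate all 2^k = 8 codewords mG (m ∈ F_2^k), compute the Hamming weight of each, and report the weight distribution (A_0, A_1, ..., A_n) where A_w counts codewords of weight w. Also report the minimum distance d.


Weight distribution: A_0 = 1, A_1 = 1, A_2 = 2, A_3 = 2, A_4 = 1, A_5 = 1. Minimum distance d = 1.

Enumerate all 2^3 = 8 messages m ∈ F_2^3.
For each, compute codeword c = mG in F_2^7, then tally its weight.
  m = 000 → c = 0000000, weight = 0.
  m = 100 → c = 0010010, weight = 2.
  m = 010 → c = 0101000, weight = 2.
  m = 110 → c = 0111010, weight = 4.
  m = 001 → c = 0010110, weight = 3.
  m = 101 → c = 0000100, weight = 1.
  m = 011 → c = 0111110, weight = 5.
  m = 111 → c = 0101100, weight = 3.
Tally weights:
  weight 0: 1 codewords.
  weight 1: 1 codewords.
  weight 2: 2 codewords.
  weight 3: 2 codewords.
  weight 4: 1 codewords.
  weight 5: 1 codewords.
Minimum distance d = smallest w > 0 with A_w > 0 = 1.
Sanity: Σ A_w = 8 = 2^3 = 8 ✓.


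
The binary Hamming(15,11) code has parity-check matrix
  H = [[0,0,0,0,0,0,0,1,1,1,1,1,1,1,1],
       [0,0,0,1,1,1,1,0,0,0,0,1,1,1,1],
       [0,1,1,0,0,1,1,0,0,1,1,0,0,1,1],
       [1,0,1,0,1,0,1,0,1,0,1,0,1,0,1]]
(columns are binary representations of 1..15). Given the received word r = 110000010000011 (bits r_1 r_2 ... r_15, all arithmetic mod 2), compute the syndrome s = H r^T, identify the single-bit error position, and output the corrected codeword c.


s = (1, 0, 1, 0)^T, error position = 10, corrected codeword c = 110000010100011

Compute s = H r^T mod 2 one row at a time:
  s_1 = 1 + 0 + 0 + 0 + 0 + 0 + 1 + 1 = 3 ≡ 1 (mod 2).
  s_2 = 0 + 0 + 0 + 0 + 0 + 0 + 1 + 1 = 2 ≡ 0 (mod 2).
  s_3 = 1 + 0 + 0 + 0 + 0 + 0 + 1 + 1 = 3 ≡ 1 (mod 2).
  s_4 = 1 + 0 + 0 + 0 + 0 + 0 + 0 + 1 = 2 ≡ 0 (mod 2).
s = (1, 0, 1, 0)^T — this equals column 10 of H (binary 1010), so error is at position 10.
Correct: flip bit 10 of r = 110000010000011 to get c = 110000010100011.


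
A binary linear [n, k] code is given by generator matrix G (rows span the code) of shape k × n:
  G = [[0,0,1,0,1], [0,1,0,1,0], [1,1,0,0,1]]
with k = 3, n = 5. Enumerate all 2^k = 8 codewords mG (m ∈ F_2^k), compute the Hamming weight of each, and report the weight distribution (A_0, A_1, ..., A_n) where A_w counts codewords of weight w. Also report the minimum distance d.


Weight distribution: A_0 = 1, A_2 = 2, A_3 = 4, A_4 = 1. Minimum distance d = 2.

Enumerate all 2^3 = 8 messages m ∈ F_2^3.
For each, compute codeword c = mG in F_2^5, then tally its weight.
  m = 000 → c = 00000, weight = 0.
  m = 100 → c = 00101, weight = 2.
  m = 010 → c = 01010, weight = 2.
  m = 110 → c = 01111, weight = 4.
  m = 001 → c = 11001, weight = 3.
  m = 101 → c = 11100, weight = 3.
  m = 011 → c = 10011, weight = 3.
  m = 111 → c = 10110, weight = 3.
Tally weights:
  weight 0: 1 codewords.
  weight 2: 2 codewords.
  weight 3: 4 codewords.
  weight 4: 1 codewords.
Minimum distance d = smallest w > 0 with A_w > 0 = 2.
Sanity: Σ A_w = 8 = 2^3 = 8 ✓.


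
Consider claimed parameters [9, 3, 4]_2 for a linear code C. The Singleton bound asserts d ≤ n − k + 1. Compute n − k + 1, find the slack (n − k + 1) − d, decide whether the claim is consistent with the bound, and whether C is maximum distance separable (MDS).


Singleton RHS = n − k + 1 = 7, slack = 3, bound satisfied, not MDS.

Singleton bound: d ≤ n − k + 1.
Here n = 9, k = 3, so n − k + 1 = 7.
Given d = 4, check d ≤ 7: YES.
Slack = (n − k + 1) − d = 3.
The code is NOT MDS (slack = 3 > 0).
Description: the claimed parameters are [9, 3, 4]_2; such a code would be non-MDS.


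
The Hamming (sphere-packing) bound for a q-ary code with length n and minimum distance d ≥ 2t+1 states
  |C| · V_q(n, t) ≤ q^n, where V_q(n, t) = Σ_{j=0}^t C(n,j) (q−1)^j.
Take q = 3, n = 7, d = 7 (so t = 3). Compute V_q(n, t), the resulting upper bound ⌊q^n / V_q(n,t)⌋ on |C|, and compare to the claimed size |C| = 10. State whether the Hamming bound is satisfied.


V_q(n, t) = 379, q^n = 2187, Hamming bound = 5, |C| = 10 > bound (violated).

Step 1: Compute V_q(n, t) = Σ_{j=0}^3 C(n, j) (q−1)^j.
  j = 0: C(7,0)·(2)^0 = 1·1 = 1.
  j = 1: C(7,1)·(2)^1 = 7·2 = 14.
  j = 2: C(7,2)·(2)^2 = 21·4 = 84.
  j = 3: C(7,3)·(2)^3 = 35·8 = 280.
  V_q(n, t) = 1 + 14 + 84 + 280 = 379.
Step 2: q^n = 3^7 = 2187.
Step 3: Hamming bound ⌊q^n / V_q(n,t)⌋ = ⌊2187/379⌋ = 5.
Step 4: Compare |C| = 10 to 5: violated.
The claimed |C| lies above the Hamming bound, so no 3-ary code of length 7 with d ≥ 7 can have 10 codewords.


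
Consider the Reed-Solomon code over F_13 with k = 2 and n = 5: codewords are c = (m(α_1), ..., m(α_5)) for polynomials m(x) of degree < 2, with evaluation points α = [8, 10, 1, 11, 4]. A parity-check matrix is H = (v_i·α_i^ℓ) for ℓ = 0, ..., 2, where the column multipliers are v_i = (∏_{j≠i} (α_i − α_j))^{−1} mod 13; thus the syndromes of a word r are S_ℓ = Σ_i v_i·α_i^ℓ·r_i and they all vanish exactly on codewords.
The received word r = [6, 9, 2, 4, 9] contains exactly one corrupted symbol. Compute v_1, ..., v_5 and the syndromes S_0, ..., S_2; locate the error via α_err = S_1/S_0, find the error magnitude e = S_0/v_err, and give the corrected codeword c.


S = (3, 12, 9), error at position 5, error magnitude e = 9, c = [6, 9, 2, 4, 0].

Step 1: column multipliers v_i = (∏_{j≠i}(α_i − α_j))^{−1} mod 13.
  i = 1 (α = 8): (8−10)(8−1)(8−11)(8−4) = (−2)·7·(−3)·4 = 168 ≡ 12, so v_1 = 12^{−1} = 12 (mod 13).
  i = 2 (α = 10): (10−8)(10−1)(10−11)(10−4) = 2·9·(−1)·6 = −108 ≡ 9, so v_2 = 9^{−1} = 3 (mod 13).
  i = 3 (α = 1): (1−8)(1−10)(1−11)(1−4) = (−7)·(−9)·(−10)·(−3) = 1890 ≡ 5, so v_3 = 5^{−1} = 8 (mod 13).
  i = 4 (α = 11): (11−8)(11−10)(11−1)(11−4) = 3·1·10·7 = 210 ≡ 2, so v_4 = 2^{−1} = 7 (mod 13).
  i = 5 (α = 4): (4−8)(4−10)(4−1)(4−11) = (−4)·(−6)·3·(−7) = −504 ≡ 3, so v_5 = 3^{−1} = 9 (mod 13).
  v = [12, 3, 8, 7, 9].
Step 2: syndromes of r = [6, 9, 2, 4, 9] (all sums mod 13).
  S_0 = Σ v_i r_i = 12·6 + 3·9 + 8·2 + 7·4 + 9·9 = 224 ≡ 3.
  S_1 = Σ v_i α_i r_i = 12·8·6 + 3·10·9 + 8·1·2 + 7·11·4 + 9·4·9 = 1494 ≡ 12.
  α_i^2 mod 13 = [12, 9, 1, 4, 3].
  S_2 = Σ v_i α_i^2 r_i = 12·12·6 + 3·9·9 + 8·1·2 + 7·4·4 + 9·3·9 = 1478 ≡ 9.
  S = (3, 12, 9) ≠ 0, so r is not a codeword (an error is present).
Step 3: locate the error. For a single error e at position i, S_ℓ = v_i·e·α_i^ℓ, so α_err = S_1/S_0.
  S_0^{−1} = 3^{−1} = 9 (mod 13), so α_err = 12·9 = 108 ≡ 4 = α_5. Error position i = 5.
  Consistency check: S_2/S_1 = 9·12 = 108 ≡ 4 = α_err ✓ (single-error assumption holds).
Step 4: error magnitude e = S_0/v_5 = S_0·∏_{j≠5}(α_5 − α_j) = 3·3 = 9 ≡ 9 (mod 13).
Step 5: correct position 5: c_5 = r_5 − e = 9 − 9 ≡ 0 (mod 13). Hence c = [6, 9, 2, 4, 0].
  Check: interpolating c through the α_i gives m(x) = 7 + 8·x (degree < 2) with m(α_i) = c_i for every i, so c is indeed a codeword.


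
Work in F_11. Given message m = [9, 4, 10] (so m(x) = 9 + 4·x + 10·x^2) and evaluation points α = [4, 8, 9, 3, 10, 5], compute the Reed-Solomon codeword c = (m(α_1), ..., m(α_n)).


c = [9, 10, 8, 1, 4, 4]

Message polynomial: m(x) = 9 + 4·x + 10·x^2 (mod 11).
For each evaluation point α_i, compute m(α_i) mod 11:
  α_1 = 4: Horner steps 10 → 0 → 9, so m(4) = 9.
  α_2 = 8: Horner steps 10 → 7 → 10, so m(8) = 10.
  α_3 = 9: Horner steps 10 → 6 → 8, so m(9) = 8.
  α_4 = 3: Horner steps 10 → 1 → 1, so m(3) = 1.
  α_5 = 10: Horner steps 10 → 5 → 4, so m(10) = 4.
  α_6 = 5: Horner steps 10 → 10 → 4, so m(5) = 4.
Codeword c = [9, 10, 8, 1, 4, 4] ∈ F_11^6.


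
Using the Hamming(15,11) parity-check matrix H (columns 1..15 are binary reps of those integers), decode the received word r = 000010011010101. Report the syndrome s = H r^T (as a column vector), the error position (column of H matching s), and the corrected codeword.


s = (1, 1, 0, 1)^T, error position = 13, corrected codeword c = 000010011010001

Compute s = H r^T mod 2 one row at a time:
  s_1 = 1 + 1 + 0 + 1 + 0 + 1 + 0 + 1 = 5 ≡ 1 (mod 2).
  s_2 = 0 + 1 + 0 + 0 + 0 + 1 + 0 + 1 = 3 ≡ 1 (mod 2).
  s_3 = 0 + 0 + 0 + 0 + 0 + 1 + 0 + 1 = 2 ≡ 0 (mod 2).
  s_4 = 0 + 0 + 1 + 0 + 1 + 1 + 1 + 1 = 5 ≡ 1 (mod 2).
s = (1, 1, 0, 1)^T — this equals column 13 of H (binary 1101), so error is at position 13.
Correct: flip bit 13 of r = 000010011010101 to get c = 000010011010001.
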